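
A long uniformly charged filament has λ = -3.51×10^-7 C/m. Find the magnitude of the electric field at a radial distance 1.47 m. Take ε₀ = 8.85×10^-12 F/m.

|E| ≈ 4.29e3 V/m

Coaxial Gaussian cylinder, radius r = 1.47 m, length L.
Q_enc = λL, so λ_enc = -3.51×10^-7 C/m.
Applying ∮E·dA = Q_enc/ε₀ with the end caps contributing no flux:
E = |λ_enc|/(2πε₀r) = (3.51×10^-7)/(2π·8.85×10^-12·1.47) = 4.29e3 N/C.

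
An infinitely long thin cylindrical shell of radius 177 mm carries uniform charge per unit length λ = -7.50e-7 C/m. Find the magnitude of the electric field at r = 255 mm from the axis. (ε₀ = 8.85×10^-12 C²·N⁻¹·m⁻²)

Coaxial Gaussian cylinder, radius r = 255 mm, length L (r > 177 mm).
The full line charge is enclosed: λ_enc = -7.50e-7 C/m.
By Gauss's law (flux through the curved wall only), E·2πrL = λ_enc L/ε₀.
E = |λ_enc|/(2πε₀r) = (7.50×10^-7)/(2π·8.85×10^-12·0.255) = 5.29e4 N/C.

E ≈ 5.29×10^4 N/C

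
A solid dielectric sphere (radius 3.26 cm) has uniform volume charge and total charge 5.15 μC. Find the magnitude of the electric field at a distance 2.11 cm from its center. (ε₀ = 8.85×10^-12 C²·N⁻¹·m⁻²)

2.82e7 N/C

By spherical symmetry E is radial; choose a Gaussian sphere of radius r = 2.11 cm (r < R).
Only the charge within r is enclosed: Q_enc = Q·(r/R)³ = (5.15 μC)·(2.11 cm/3.26 cm)³ = 1.396e-6 C.
Gauss's law: E·4πr² = Q_enc/ε₀.
E = |Q_enc|/(4πε₀r²) = (1.396e-6)/(4π·8.85×10^-12·(0.0211)²) = 2.82×10^7 N/C.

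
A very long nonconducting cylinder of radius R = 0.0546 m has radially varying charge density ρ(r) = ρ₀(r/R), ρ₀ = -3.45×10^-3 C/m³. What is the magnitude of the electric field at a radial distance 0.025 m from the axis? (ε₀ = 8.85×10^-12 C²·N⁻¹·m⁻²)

1.49e6 N/C

Coaxial Gaussian cylinder, radius r = 0.025 m, length L (r < R).
λ_enc = ∫₀^r ρ(r')·2πr' dr' = (2πρ₀/R)·r^3/3 = -2.068×10^-6 C/m.
Since E is radial and uniform over the curved surface, Φ = E·2πrL = Q_enc/ε₀ = λ_enc L/ε₀.
E = |λ_enc|/(2πε₀r) = (2.068e-6)/(2π·8.85×10^-12·0.025) = 1.49×10^6 N/C.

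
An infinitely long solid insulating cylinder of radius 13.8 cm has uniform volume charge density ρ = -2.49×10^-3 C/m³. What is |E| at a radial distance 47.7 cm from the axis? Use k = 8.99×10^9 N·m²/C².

Coaxial Gaussian cylinder, radius r = 47.7 cm, length L (r > 13.8 cm, full cross-section enclosed).
λ_enc = ρ·πR² = (-2.49e-3)π(0.138)² = -1.49e-4 C/m.
Since E is radial and uniform over the curved surface, Φ = E·2πrL = Q_enc/ε₀ = λ_enc L/ε₀.
E = 2k|λ_enc|/r = 2(8.99×10^9)(1.49×10^-4)/(0.477) = 5.62×10^6 N/C.

|E| ≈ 5.62×10^6 N/C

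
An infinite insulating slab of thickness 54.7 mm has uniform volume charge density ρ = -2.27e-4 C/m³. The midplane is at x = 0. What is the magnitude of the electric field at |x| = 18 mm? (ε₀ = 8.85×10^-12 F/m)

By symmetry E is perpendicular to the slab. A Gaussian pillbox from −18 mm to +18 mm (face area A) lies entirely within the slab.
Q_enc = ρ·(2x)·A and flux = 2EA, so 2EA = 2ρxA/ε₀ ⇒ E = |ρ|x/ε₀.
E = (2.27×10^-4)(0.018)/(8.85×10^-12) = 4.62×10^5 N/C.

E ≈ 4.62e5 N/C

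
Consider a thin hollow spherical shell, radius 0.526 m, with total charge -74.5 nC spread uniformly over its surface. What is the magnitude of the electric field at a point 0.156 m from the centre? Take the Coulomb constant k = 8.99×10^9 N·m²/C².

E = 0

Take a concentric spherical Gaussian surface of radius r = 0.156 m (inside the shell, r < 0.526 m).
No charge lies within this surface, so Q_enc = 0 and Gauss's law gives E·4πr² = 0 ⇒ E = 0.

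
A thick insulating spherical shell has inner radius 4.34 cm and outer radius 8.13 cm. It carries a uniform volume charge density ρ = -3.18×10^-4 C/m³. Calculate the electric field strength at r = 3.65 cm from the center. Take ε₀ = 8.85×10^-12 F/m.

By spherical symmetry E is radial; choose a Gaussian sphere of radius r = 3.65 cm (r < 4.34 cm, inside the empty cavity).
No charge is enclosed, so by Gauss's law E·4πr² = 0 ⇒ E = 0.

E = 0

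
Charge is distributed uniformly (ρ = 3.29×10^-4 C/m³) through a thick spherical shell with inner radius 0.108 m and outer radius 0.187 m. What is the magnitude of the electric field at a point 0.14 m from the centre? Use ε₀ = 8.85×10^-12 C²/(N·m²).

By spherical symmetry E is radial; choose a Gaussian sphere of radius r = 0.14 m (within the shell material, 0.108 m < r < 0.187 m).
Only the shell between 0.108 m and r is enclosed: Q_enc = ρ·(4π/3)(r³ − a³) = (3.29e-4)·(4π/3)·((0.14)³ − (0.108)³) = 2.046×10^-6 C.
Gauss's law: E·4πr² = Q_enc/ε₀.
E = |Q_enc|/(4πε₀r²) = (2.046×10^-6)/(4π·8.85×10^-12·(0.14)²) = 9.38×10^5 N/C.

|E| = 9.38×10^5 N/C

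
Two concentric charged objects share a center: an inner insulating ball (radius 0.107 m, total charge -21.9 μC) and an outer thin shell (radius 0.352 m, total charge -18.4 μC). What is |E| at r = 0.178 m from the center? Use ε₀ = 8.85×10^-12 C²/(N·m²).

6.22×10^6 N/C

Take a concentric spherical Gaussian surface of radius r = 0.178 m (between the bodies, 0.107 m < r < 0.352 m).
Only the inner charge is enclosed; the outer shell contributes nothing inside itself. Q_enc = -21.9 μC = -2.19e-5 C.
Since E is radial and uniform over the Gaussian sphere, Φ = E·4πr² = Q_enc/ε₀.
E = |Q_enc|/(4πε₀r²) = (2.19×10^-5)/(4π·8.85×10^-12·(0.178)²) = 6.22×10^6 N/C.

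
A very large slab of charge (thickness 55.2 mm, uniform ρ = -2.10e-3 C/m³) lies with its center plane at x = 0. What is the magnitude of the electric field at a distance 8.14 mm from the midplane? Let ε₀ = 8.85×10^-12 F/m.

E = 1.93×10^6 N/C

By symmetry E is perpendicular to the slab. A Gaussian pillbox from −8.14 mm to +8.14 mm (face area A) lies entirely within the slab.
Q_enc = ρ·(2x)·A and flux = 2EA, so 2EA = 2ρxA/ε₀ ⇒ E = |ρ|x/ε₀.
E = (2.10×10^-3)(0.00814)/(8.85×10^-12) = 1.93e6 N/C.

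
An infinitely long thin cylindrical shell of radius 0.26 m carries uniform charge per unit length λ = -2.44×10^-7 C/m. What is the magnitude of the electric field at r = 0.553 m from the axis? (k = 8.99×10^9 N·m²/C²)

Coaxial Gaussian cylinder, radius r = 0.553 m, length L (r > 0.26 m).
The full line charge is enclosed: λ_enc = -2.44e-7 C/m.
Gauss's law: E·2πrL = λ_enc L/ε₀.
E = 2k|λ_enc|/r = 2(8.99×10^9)(2.44×10^-7)/(0.553) = 7.93×10^3 N/C.

7.93e3 V/m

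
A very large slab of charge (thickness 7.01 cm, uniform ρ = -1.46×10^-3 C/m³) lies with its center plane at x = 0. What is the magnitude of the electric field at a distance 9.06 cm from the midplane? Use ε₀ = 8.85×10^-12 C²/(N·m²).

The point |x| = 9.06 cm lies outside the slab (half-thickness 0.03505 m). A symmetric pillbox spanning the full slab encloses Q_enc = ρ·d·A.
Flux = 2EA ⇒ E = |ρ|d/(2ε₀), independent of distance outside.
E = (1.46×10^-3)(0.0701)/(2·8.85×10^-12) = 5.78×10^6 N/C.

|E| = 5.78e6 V/m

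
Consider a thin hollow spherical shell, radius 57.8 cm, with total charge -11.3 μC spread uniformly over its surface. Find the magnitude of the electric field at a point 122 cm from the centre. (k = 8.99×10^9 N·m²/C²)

|E| = 6.83×10^4 N/C

Take a concentric spherical Gaussian surface of radius r = 122 cm (r > 57.8 cm).
The entire shell is enclosed: Q_enc = -1.13e-5 C.
Applying ∮E·dA = Q_enc/ε₀ with Φ = E(4πr²):
E = k|Q_enc|/r² = (8.99×10^9)(1.13e-5)/(1.22)² = 6.83×10^4 N/C.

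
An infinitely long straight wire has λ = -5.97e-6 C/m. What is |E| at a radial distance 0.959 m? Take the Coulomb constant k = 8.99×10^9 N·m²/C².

E = 1.12×10^5 V/m

Choose a coaxial cylinder of radius r = 0.959 m (arbitrary length L) as the Gaussian surface.
Q_enc = λL, so λ_enc = -5.97×10^-6 C/m.
Since E is radial and uniform over the curved surface, Φ = E·2πrL = Q_enc/ε₀ = λ_enc L/ε₀.
E = 2k|λ_enc|/r = 2(8.99×10^9)(5.97e-6)/(0.959) = 1.12×10^5 N/C.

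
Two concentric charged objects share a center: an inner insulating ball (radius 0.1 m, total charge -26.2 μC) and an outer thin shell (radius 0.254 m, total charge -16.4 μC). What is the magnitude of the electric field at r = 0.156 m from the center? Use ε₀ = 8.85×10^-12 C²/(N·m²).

Symmetry ⇒ E = E(r) r̂. Gaussian sphere of radius r = 0.156 m (between the bodies, 0.1 m < r < 0.254 m).
The shell at 0.254 m lies outside the Gaussian surface, so Q_enc = -26.2 μC = -2.62×10^-5 C.
Since E is radial and uniform over the Gaussian sphere, Φ = E·4πr² = Q_enc/ε₀.
E = |Q_enc|/(4πε₀r²) = (2.62×10^-5)/(4π·8.85×10^-12·(0.156)²) = 9.68×10^6 N/C.

E = 9.68e6 N/C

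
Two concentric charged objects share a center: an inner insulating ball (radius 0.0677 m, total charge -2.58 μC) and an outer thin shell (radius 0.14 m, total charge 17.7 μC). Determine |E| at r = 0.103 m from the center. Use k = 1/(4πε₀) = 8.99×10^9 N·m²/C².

By spherical symmetry E is radial; choose a Gaussian sphere of radius r = 0.103 m (between the bodies, 0.0677 m < r < 0.14 m).
The shell at 0.14 m lies outside the Gaussian surface, so Q_enc = -2.58 μC = -2.58×10^-6 C.
By Gauss's law, ∮E·dA = E·4πr² = Q_enc/ε₀.
E = k|Q_enc|/r² = (8.99×10^9)(2.58×10^-6)/(0.103)² = 2.19×10^6 N/C.

E ≈ 2.19×10^6 V/m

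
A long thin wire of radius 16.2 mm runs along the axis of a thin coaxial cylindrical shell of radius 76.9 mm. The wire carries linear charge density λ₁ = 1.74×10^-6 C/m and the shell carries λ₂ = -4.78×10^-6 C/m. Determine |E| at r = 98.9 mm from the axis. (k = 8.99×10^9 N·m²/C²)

By cylindrical symmetry E is radial; use a coaxial Gaussian cylinder of radius 98.9 mm and length L (r > 76.9 mm, enclosing both).
λ_enc = λ₁ + λ₂ = (1.74×10^-6) + (-4.78×10^-6) = -3.04×10^-6 C/m.
Applying ∮E·dA = Q_enc/ε₀ with the end caps contributing no flux:
E = 2k|λ_enc|/r = 2(8.99×10^9)(3.04×10^-6)/(0.0989) = 5.53×10^5 N/C.

5.53e5 V/m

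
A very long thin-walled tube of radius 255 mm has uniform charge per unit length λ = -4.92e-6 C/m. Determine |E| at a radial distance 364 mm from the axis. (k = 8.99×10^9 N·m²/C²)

2.43×10^5 V/m

By cylindrical symmetry E is radial; use a coaxial Gaussian cylinder of radius 364 mm and length L (r > 255 mm).
The full line charge is enclosed: λ_enc = -4.92×10^-6 C/m.
Since E is radial and uniform over the curved surface, Φ = E·2πrL = Q_enc/ε₀ = λ_enc L/ε₀.
E = 2k|λ_enc|/r = 2(8.99×10^9)(4.92×10^-6)/(0.364) = 2.43e5 N/C.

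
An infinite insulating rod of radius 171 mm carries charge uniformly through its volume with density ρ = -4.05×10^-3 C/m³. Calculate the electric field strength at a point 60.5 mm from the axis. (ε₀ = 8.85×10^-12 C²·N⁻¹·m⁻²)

|E| = 1.38×10^7 N/C

By cylindrical symmetry E is radial; use a coaxial Gaussian cylinder of radius 60.5 mm and length L (r < R).
Enclosed charge per unit length: λ_enc = ρ·πr² = (-4.05×10^-3)π(0.0605)² = -4.657×10^-5 C/m.
Applying ∮E·dA = Q_enc/ε₀ with the end caps contributing no flux:
E = |λ_enc|/(2πε₀r) = (4.657e-5)/(2π·8.85×10^-12·0.0605) = 1.38×10^7 N/C.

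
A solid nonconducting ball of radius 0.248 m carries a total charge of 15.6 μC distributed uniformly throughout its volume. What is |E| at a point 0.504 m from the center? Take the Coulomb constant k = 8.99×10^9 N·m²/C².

E = 5.52×10^5 N/C

Take a concentric spherical Gaussian surface of radius r = 0.504 m (r > R, so the entire charge is enclosed).
Q_enc = 15.6 μC = 1.56×10^-5 C.
Gauss's law: E·4πr² = Q_enc/ε₀.
E = k|Q_enc|/r² = (8.99×10^9)(1.56×10^-5)/(0.504)² = 5.52×10^5 N/C.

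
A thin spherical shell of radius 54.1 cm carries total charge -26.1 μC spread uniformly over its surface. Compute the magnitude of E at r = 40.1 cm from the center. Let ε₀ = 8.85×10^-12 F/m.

By spherical symmetry E is radial; choose a Gaussian sphere of radius r = 40.1 cm (inside the shell, r < 54.1 cm).
No charge lies within this surface, so Q_enc = 0 and Gauss's law gives E·4πr² = 0 ⇒ E = 0.

E = 0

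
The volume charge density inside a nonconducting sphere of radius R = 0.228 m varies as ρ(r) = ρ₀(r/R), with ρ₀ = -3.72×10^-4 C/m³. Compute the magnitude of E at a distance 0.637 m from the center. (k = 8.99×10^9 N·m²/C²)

By spherical symmetry E is radial; choose a Gaussian sphere of radius r = 0.637 m (r > R, all charge enclosed).
Q_enc = 4π ∫₀^R ρ₀(r'/R)^1 r'² dr' = 4πρ₀R³/4 = -1.385e-5 C.
By Gauss's law, ∮E·dA = E·4πr² = Q_enc/ε₀.
E = k|Q_enc|/r² = (8.99×10^9)(1.385×10^-5)/(0.637)² = 3.07×10^5 N/C.

3.07e5 N/C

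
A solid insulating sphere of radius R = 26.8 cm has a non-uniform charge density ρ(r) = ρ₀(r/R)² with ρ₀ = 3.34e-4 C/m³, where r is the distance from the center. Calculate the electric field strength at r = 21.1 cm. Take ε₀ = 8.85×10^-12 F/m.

By spherical symmetry E is radial; choose a Gaussian sphere of radius r = 21.1 cm (r < R).
Q_enc = ∫₀^r ρ(r')·4πr'² dr' = (4πρ₀/R²) ∫₀^r r'^4 dr' = 4πρ₀ r^5/(5·R²) = 4.888×10^-6 C.
Since E is radial and uniform over the Gaussian sphere, Φ = E·4πr² = Q_enc/ε₀.
E = |Q_enc|/(4πε₀r²) = (4.888×10^-6)/(4π·8.85×10^-12·(0.211)²) = 9.87×10^5 N/C.

E ≈ 9.87×10^5 N/C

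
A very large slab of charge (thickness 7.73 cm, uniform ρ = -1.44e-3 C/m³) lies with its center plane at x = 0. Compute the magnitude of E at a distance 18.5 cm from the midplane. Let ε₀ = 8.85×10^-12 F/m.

E ≈ 6.29×10^6 N/C

The point |x| = 18.5 cm lies outside the slab (half-thickness 0.03865 m). A symmetric pillbox spanning the full slab encloses Q_enc = ρ·d·A.
Flux = 2EA ⇒ E = |ρ|d/(2ε₀), independent of distance outside.
E = (1.44e-3)(0.0773)/(2·8.85×10^-12) = 6.29e6 N/C.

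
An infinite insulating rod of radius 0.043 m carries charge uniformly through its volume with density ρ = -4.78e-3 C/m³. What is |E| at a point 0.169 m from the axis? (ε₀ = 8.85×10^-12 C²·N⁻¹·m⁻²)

Coaxial Gaussian cylinder, radius r = 0.169 m, length L (r > 0.043 m, full cross-section enclosed).
λ_enc = ρ·πR² = (-4.78e-3)π(0.043)² = -2.777e-5 C/m.
By Gauss's law (flux through the curved wall only), E·2πrL = λ_enc L/ε₀.
E = |λ_enc|/(2πε₀r) = (2.777×10^-5)/(2π·8.85×10^-12·0.169) = 2.95e6 N/C.

E ≈ 2.95×10^6 N/C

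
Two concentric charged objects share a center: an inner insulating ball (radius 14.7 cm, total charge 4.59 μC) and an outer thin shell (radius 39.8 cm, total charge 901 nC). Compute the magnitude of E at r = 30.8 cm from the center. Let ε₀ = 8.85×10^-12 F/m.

Symmetry ⇒ E = E(r) r̂. Gaussian sphere of radius r = 30.8 cm (between the bodies, 14.7 cm < r < 39.8 cm).
The shell at 39.8 cm lies outside the Gaussian surface, so Q_enc = 4.59 μC = 4.59e-6 C.
Gauss's law: E·4πr² = Q_enc/ε₀.
E = |Q_enc|/(4πε₀r²) = (4.59×10^-6)/(4π·8.85×10^-12·(0.308)²) = 4.35e5 N/C.

E = 4.35e5 N/C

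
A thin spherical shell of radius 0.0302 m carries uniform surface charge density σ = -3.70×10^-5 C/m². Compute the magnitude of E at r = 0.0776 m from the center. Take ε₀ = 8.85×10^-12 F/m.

E = 6.33×10^5 N/C

By spherical symmetry E is radial; choose a Gaussian sphere of radius r = 0.0776 m (r > 0.0302 m).
The entire shell is enclosed: Q_enc = σ·4πR² = (-3.70e-5)·4π·(0.0302)² = -4.241e-7 C.
Since E is radial and uniform over the Gaussian sphere, Φ = E·4πr² = Q_enc/ε₀.
E = |Q_enc|/(4πε₀r²) = (4.241e-7)/(4π·8.85×10^-12·(0.0776)²) = 6.33×10^5 N/C.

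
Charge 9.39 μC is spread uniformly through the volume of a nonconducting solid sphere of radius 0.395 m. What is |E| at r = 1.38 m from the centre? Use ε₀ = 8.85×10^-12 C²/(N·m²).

Symmetry ⇒ E = E(r) r̂. Gaussian sphere of radius r = 1.38 m (r > R, so the entire charge is enclosed).
Q_enc = 9.39 μC = 9.39×10^-6 C.
Applying ∮E·dA = Q_enc/ε₀ with Φ = E(4πr²):
E = |Q_enc|/(4πε₀r²) = (9.39×10^-6)/(4π·8.85×10^-12·(1.38)²) = 4.43×10^4 N/C.

|E| ≈ 4.43e4 V/m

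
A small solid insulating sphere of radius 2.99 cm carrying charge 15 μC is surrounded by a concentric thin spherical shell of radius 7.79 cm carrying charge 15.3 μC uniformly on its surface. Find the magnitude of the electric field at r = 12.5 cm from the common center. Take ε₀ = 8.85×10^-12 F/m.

By spherical symmetry E is radial; choose a Gaussian sphere of radius r = 12.5 cm (r > 7.79 cm, enclosing both).
Q_enc = (15 μC) + (15.3 μC) = 3.03×10^-5 C.
Gauss's law: E·4πr² = Q_enc/ε₀.
E = |Q_enc|/(4πε₀r²) = (3.03e-5)/(4π·8.85×10^-12·(0.125)²) = 1.74×10^7 N/C.

1.74×10^7 V/m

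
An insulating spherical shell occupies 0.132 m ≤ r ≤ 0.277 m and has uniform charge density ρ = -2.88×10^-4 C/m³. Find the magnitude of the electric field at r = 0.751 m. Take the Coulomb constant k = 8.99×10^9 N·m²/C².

|E| ≈ 3.64e5 N/C

Use a concentric Gaussian sphere at r = 0.751 m (r > 0.277 m, enclosing the whole shell).
Q_enc = ρ·(4π/3)(b³ − a³) = (-2.88×10^-4)·(4π/3)·((0.277)³ − (0.132)³) = -2.287×10^-5 C.
Since E is radial and uniform over the Gaussian sphere, Φ = E·4πr² = Q_enc/ε₀.
E = k|Q_enc|/r² = (8.99×10^9)(2.287×10^-5)/(0.751)² = 3.64e5 N/C.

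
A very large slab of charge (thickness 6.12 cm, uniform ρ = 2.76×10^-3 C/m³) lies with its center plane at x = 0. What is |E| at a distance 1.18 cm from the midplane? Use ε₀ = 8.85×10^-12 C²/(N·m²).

By symmetry E is perpendicular to the slab. A Gaussian pillbox from −1.18 cm to +1.18 cm (face area A) lies entirely within the slab.
Q_enc = ρ·(2x)·A and flux = 2EA, so 2EA = 2ρxA/ε₀ ⇒ E = |ρ|x/ε₀.
E = (2.76e-3)(0.0118)/(8.85×10^-12) = 3.68e6 N/C.

|E| = 3.68×10^6 V/m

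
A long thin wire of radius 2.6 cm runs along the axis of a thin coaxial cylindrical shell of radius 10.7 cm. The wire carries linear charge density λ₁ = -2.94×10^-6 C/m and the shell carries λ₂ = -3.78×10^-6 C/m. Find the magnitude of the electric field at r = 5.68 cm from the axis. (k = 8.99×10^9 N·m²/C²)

Choose a coaxial cylinder of radius r = 5.68 cm (arbitrary length L) as the Gaussian surface (between the conductors, 2.6 cm < r < 10.7 cm).
The shell at 10.7 cm lies outside the Gaussian surface, so λ_enc = λ₁ = -2.94×10^-6 C/m.
Since E is radial and uniform over the curved surface, Φ = E·2πrL = Q_enc/ε₀ = λ_enc L/ε₀.
E = 2k|λ_enc|/r = 2(8.99×10^9)(2.94×10^-6)/(0.0568) = 9.31×10^5 N/C.

E = 9.31×10^5 N/C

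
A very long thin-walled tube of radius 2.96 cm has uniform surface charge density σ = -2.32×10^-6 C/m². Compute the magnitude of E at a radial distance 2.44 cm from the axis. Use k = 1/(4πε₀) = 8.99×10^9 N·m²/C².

E = 0

Take a coaxial cylindrical Gaussian surface of radius r = 2.44 cm and length L (r < 2.96 cm, inside the shell).
All the surface charge lies outside this cylinder: Q_enc = 0, hence E = 0.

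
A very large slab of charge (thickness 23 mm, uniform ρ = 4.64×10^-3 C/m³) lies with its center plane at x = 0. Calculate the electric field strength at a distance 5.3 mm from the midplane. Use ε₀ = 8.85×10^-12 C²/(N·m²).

E = 2.78×10^6 N/C

By symmetry E is perpendicular to the slab. A Gaussian pillbox from −5.3 mm to +5.3 mm (face area A) lies entirely within the slab.
Q_enc = ρ·(2x)·A and flux = 2EA, so 2EA = 2ρxA/ε₀ ⇒ E = |ρ|x/ε₀.
E = (4.64×10^-3)(0.0053)/(8.85×10^-12) = 2.78e6 N/C.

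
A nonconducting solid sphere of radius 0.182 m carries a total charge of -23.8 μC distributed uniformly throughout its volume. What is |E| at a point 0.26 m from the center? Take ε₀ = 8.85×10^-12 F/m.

By spherical symmetry E is radial; choose a Gaussian sphere of radius r = 0.26 m (r > R, so the entire charge is enclosed).
Q_enc = -23.8 μC = -2.38×10^-5 C.
Gauss's law: E·4πr² = Q_enc/ε₀.
E = |Q_enc|/(4πε₀r²) = (2.38×10^-5)/(4π·8.85×10^-12·(0.26)²) = 3.17×10^6 N/C.

|E| ≈ 3.17×10^6 V/m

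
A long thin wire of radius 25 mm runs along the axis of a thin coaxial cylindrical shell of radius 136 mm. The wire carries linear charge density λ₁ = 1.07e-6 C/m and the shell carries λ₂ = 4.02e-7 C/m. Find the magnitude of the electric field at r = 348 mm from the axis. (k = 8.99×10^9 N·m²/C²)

Choose a coaxial cylinder of radius r = 348 mm (arbitrary length L) as the Gaussian surface (r > 136 mm, enclosing both).
λ_enc = λ₁ + λ₂ = (1.07×10^-6) + (4.02×10^-7) = 1.472e-6 C/m.
By Gauss's law (flux through the curved wall only), E·2πrL = λ_enc L/ε₀.
E = 2k|λ_enc|/r = 2(8.99×10^9)(1.472×10^-6)/(0.348) = 7.61e4 N/C.

E ≈ 7.61×10^4 N/C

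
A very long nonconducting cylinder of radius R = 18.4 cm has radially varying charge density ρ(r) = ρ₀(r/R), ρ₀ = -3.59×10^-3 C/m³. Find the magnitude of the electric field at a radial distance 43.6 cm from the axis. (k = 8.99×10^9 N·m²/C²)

E = 1.05e7 N/C

Choose a coaxial cylinder of radius r = 43.6 cm (arbitrary length L) as the Gaussian surface (r > R, full charge per length enclosed).
λ_enc = 2π ∫₀^R ρ₀(r'/R)^1 r' dr' = 2πρ₀R²/3 = -2.546×10^-4 C/m.
Since E is radial and uniform over the curved surface, Φ = E·2πrL = Q_enc/ε₀ = λ_enc L/ε₀.
E = 2k|λ_enc|/r = 2(8.99×10^9)(2.546e-4)/(0.436) = 1.05e7 N/C.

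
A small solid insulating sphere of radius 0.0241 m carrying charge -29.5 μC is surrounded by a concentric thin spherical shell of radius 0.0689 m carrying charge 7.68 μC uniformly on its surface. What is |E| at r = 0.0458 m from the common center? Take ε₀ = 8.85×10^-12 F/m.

By spherical symmetry E is radial; choose a Gaussian sphere of radius r = 0.0458 m (between the bodies, 0.0241 m < r < 0.0689 m).
The shell at 0.0689 m lies outside the Gaussian surface, so Q_enc = -29.5 μC = -2.95×10^-5 C.
Since E is radial and uniform over the Gaussian sphere, Φ = E·4πr² = Q_enc/ε₀.
E = |Q_enc|/(4πε₀r²) = (2.95×10^-5)/(4π·8.85×10^-12·(0.0458)²) = 1.26×10^8 N/C.

E ≈ 1.26e8 N/C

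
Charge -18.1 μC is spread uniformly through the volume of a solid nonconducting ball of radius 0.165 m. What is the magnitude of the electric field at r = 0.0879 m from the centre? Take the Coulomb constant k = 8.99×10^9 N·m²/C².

Use a concentric Gaussian sphere at r = 0.0879 m (r < R).
For a uniform sphere the enclosed fraction is (r/R)³, so Q_enc = (-18.1 μC)(0.0879/0.165)³ = -2.736×10^-6 C.
Gauss's law: E·4πr² = Q_enc/ε₀.
E = k|Q_enc|/r² = (8.99×10^9)(2.736×10^-6)/(0.0879)² = 3.18×10^6 N/C.

3.18e6 N/C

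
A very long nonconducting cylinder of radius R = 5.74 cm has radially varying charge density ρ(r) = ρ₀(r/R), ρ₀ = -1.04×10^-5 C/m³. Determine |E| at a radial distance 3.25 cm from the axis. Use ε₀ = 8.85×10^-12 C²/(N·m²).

Take a coaxial cylindrical Gaussian surface of radius r = 3.25 cm and length L (r < R).
Integrating ρ over the cross-section to radius r: λ_enc = (2πρ₀/R) ∫₀^r r'^2 dr' = 2πρ₀ r^3/(3·R) = -1.303×10^-8 C/m.
Applying ∮E·dA = Q_enc/ε₀ with the end caps contributing no flux:
E = |λ_enc|/(2πε₀r) = (1.303×10^-8)/(2π·8.85×10^-12·0.0325) = 7.21×10^3 N/C.

E = 7.21×10^3 V/m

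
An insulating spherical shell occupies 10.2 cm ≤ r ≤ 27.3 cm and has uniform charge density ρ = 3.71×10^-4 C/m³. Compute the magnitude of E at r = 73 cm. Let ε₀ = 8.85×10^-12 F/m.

Symmetry ⇒ E = E(r) r̂. Gaussian sphere of radius r = 73 cm (r > 27.3 cm, enclosing the whole shell).
Q_enc = ρ·(4π/3)(b³ − a³) = (3.71×10^-4)·(4π/3)·((0.273)³ − (0.102)³) = 2.997×10^-5 C.
Gauss's law: E·4πr² = Q_enc/ε₀.
E = |Q_enc|/(4πε₀r²) = (2.997×10^-5)/(4π·8.85×10^-12·(0.73)²) = 5.06×10^5 N/C.

E = 5.06×10^5 V/m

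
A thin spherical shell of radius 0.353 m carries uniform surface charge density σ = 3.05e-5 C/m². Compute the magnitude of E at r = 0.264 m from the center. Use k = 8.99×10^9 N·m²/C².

|E| = 0 N/C

Symmetry ⇒ E = E(r) r̂. Gaussian sphere of radius r = 0.264 m (inside the shell, r < 0.353 m).
No charge lies within this surface, so Q_enc = 0 and Gauss's law gives E·4πr² = 0 ⇒ E = 0.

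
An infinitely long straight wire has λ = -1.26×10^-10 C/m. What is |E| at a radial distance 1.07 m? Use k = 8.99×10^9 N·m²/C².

Choose a coaxial cylinder of radius r = 1.07 m (arbitrary length L) as the Gaussian surface.
Q_enc = λL, so λ_enc = -1.26×10^-10 C/m.
Gauss's law: E·2πrL = λ_enc L/ε₀.
E = 2k|λ_enc|/r = 2(8.99×10^9)(1.26×10^-10)/(1.07) = 2.12 N/C.

2.12 N/C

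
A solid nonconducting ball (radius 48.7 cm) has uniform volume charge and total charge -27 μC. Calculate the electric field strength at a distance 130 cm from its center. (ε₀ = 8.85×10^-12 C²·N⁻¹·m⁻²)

Symmetry ⇒ E = E(r) r̂. Gaussian sphere of radius r = 130 cm (r > R, so the entire charge is enclosed).
Q_enc = -27 μC = -2.70×10^-5 C.
Since E is radial and uniform over the Gaussian sphere, Φ = E·4πr² = Q_enc/ε₀.
E = |Q_enc|/(4πε₀r²) = (2.70×10^-5)/(4π·8.85×10^-12·(1.3)²) = 1.44×10^5 N/C.

|E| = 1.44×10^5 N/C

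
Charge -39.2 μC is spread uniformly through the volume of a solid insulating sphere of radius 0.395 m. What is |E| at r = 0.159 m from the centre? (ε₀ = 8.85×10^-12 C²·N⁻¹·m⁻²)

E ≈ 9.09×10^5 N/C

Symmetry ⇒ E = E(r) r̂. Gaussian sphere of radius r = 0.159 m (r < R).
Only the charge within r is enclosed: Q_enc = Q·(r/R)³ = (-39.2 μC)·(0.159 m/0.395 m)³ = -2.557e-6 C.
Gauss's law: E·4πr² = Q_enc/ε₀.
E = |Q_enc|/(4πε₀r²) = (2.557×10^-6)/(4π·8.85×10^-12·(0.159)²) = 9.09×10^5 N/C.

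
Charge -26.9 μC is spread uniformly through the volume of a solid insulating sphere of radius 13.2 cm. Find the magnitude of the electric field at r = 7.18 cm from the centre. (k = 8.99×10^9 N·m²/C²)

|E| = 7.55×10^6 V/m

By spherical symmetry E is radial; choose a Gaussian sphere of radius r = 7.18 cm (r < R).
Only the charge within r is enclosed: Q_enc = Q·(r/R)³ = (-26.9 μC)·(7.18 cm/13.2 cm)³ = -4.329×10^-6 C.
Since E is radial and uniform over the Gaussian sphere, Φ = E·4πr² = Q_enc/ε₀.
E = k|Q_enc|/r² = (8.99×10^9)(4.329×10^-6)/(0.0718)² = 7.55e6 N/C.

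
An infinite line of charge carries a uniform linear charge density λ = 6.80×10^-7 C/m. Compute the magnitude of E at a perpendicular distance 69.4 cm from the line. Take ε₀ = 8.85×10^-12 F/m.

Coaxial Gaussian cylinder, radius r = 69.4 cm, length L.
Q_enc = λL, so λ_enc = 6.80×10^-7 C/m.
Applying ∮E·dA = Q_enc/ε₀ with the end caps contributing no flux:
E = |λ_enc|/(2πε₀r) = (6.80×10^-7)/(2π·8.85×10^-12·0.694) = 1.76e4 N/C.

|E| ≈ 1.76×10^4 N/C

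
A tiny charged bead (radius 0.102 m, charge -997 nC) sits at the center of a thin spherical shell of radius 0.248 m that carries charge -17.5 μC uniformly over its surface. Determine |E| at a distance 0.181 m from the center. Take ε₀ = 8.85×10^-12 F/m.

By spherical symmetry E is radial; choose a Gaussian sphere of radius r = 0.181 m (between the bodies, 0.102 m < r < 0.248 m).
Only the inner charge is enclosed; the outer shell contributes nothing inside itself. Q_enc = -997 nC = -9.97×10^-7 C.
Applying ∮E·dA = Q_enc/ε₀ with Φ = E(4πr²):
E = |Q_enc|/(4πε₀r²) = (9.97×10^-7)/(4π·8.85×10^-12·(0.181)²) = 2.74e5 N/C.

E = 2.74×10^5 N/C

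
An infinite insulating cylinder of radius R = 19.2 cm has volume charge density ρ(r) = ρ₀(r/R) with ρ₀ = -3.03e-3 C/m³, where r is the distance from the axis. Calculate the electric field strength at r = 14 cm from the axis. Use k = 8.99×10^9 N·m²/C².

E ≈ 1.16×10^7 V/m

Coaxial Gaussian cylinder, radius r = 14 cm, length L (r < R).
λ_enc = ∫₀^r ρ(r')·2πr' dr' = (2πρ₀/R)·r^3/3 = -9.07×10^-5 C/m.
Gauss's law: E·2πrL = λ_enc L/ε₀.
E = 2k|λ_enc|/r = 2(8.99×10^9)(9.07×10^-5)/(0.14) = 1.16×10^7 N/C.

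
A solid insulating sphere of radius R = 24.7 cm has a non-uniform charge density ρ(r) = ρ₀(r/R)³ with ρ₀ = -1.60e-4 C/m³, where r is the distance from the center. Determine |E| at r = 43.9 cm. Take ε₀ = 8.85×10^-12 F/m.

Use a concentric Gaussian sphere at r = 43.9 cm (r > R, all charge enclosed).
Q_enc = 4π ∫₀^R ρ₀(r'/R)^3 r'² dr' = 4πρ₀R³/6 = -5.05×10^-6 C.
By Gauss's law, ∮E·dA = E·4πr² = Q_enc/ε₀.
E = |Q_enc|/(4πε₀r²) = (5.05×10^-6)/(4π·8.85×10^-12·(0.439)²) = 2.36×10^5 N/C.

|E| ≈ 2.36e5 N/C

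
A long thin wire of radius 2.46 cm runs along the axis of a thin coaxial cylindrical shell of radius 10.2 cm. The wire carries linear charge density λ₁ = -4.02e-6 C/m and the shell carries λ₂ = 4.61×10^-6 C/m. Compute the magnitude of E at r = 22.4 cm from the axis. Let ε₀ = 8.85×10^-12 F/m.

Choose a coaxial cylinder of radius r = 22.4 cm (arbitrary length L) as the Gaussian surface (r > 10.2 cm, enclosing both).
λ_enc = λ₁ + λ₂ = (-4.02×10^-6) + (4.61e-6) = 5.90×10^-7 C/m.
Applying ∮E·dA = Q_enc/ε₀ with the end caps contributing no flux:
E = |λ_enc|/(2πε₀r) = (5.90e-7)/(2π·8.85×10^-12·0.224) = 4.74e4 N/C.

|E| = 4.74×10^4 V/m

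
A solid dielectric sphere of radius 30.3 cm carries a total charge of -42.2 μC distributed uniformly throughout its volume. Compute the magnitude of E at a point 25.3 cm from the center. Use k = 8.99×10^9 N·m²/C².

By spherical symmetry E is radial; choose a Gaussian sphere of radius r = 25.3 cm (r < R).
Only the charge within r is enclosed: Q_enc = Q·(r/R)³ = (-42.2 μC)·(25.3 cm/30.3 cm)³ = -2.457×10^-5 C.
By Gauss's law, ∮E·dA = E·4πr² = Q_enc/ε₀.
E = k|Q_enc|/r² = (8.99×10^9)(2.457×10^-5)/(0.253)² = 3.45×10^6 N/C.

E ≈ 3.45×10^6 V/m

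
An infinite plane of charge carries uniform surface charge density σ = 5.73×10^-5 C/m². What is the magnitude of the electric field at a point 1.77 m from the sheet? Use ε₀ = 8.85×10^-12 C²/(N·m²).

E ≈ 3.24×10^6 V/m

By planar symmetry E is perpendicular to the sheet and uniform; use a Gaussian pillbox with flat faces of area A on each side of the sheet.
Flux Φ = 2EA and Q_enc = σA, so 2EA = σA/ε₀ ⇒ E = |σ|/(2ε₀), independent of distance.
E = |σ|/(2ε₀) = (5.73×10^-5)/(2·8.85×10^-12) = 3.24×10^6 N/C.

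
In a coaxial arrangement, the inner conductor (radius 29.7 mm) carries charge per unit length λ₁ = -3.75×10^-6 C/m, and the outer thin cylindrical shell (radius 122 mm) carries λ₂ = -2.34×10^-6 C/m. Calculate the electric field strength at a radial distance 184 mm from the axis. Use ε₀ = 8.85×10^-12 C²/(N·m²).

Take a coaxial cylindrical Gaussian surface of radius r = 184 mm and length L (r > 122 mm, enclosing both).
λ_enc = λ₁ + λ₂ = (-3.75e-6) + (-2.34×10^-6) = -6.09e-6 C/m.
Applying ∮E·dA = Q_enc/ε₀ with the end caps contributing no flux:
E = |λ_enc|/(2πε₀r) = (6.09×10^-6)/(2π·8.85×10^-12·0.184) = 5.95×10^5 N/C.

5.95×10^5 N/C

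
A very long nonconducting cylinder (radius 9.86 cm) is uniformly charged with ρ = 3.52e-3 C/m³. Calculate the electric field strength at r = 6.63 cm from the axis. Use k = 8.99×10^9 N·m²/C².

Take a coaxial cylindrical Gaussian surface of radius r = 6.63 cm and length L (r < R).
Enclosed charge per unit length: λ_enc = ρ·πr² = (3.52e-3)π(0.0663)² = 4.861×10^-5 C/m.
Gauss's law: E·2πrL = λ_enc L/ε₀.
E = 2k|λ_enc|/r = 2(8.99×10^9)(4.861e-5)/(0.0663) = 1.32×10^7 N/C.

E ≈ 1.32e7 N/C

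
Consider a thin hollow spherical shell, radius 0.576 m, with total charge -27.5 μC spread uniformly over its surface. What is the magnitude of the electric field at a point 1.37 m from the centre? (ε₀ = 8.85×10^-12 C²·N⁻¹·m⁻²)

E ≈ 1.32×10^5 N/C

Use a concentric Gaussian sphere at r = 1.37 m (r > 0.576 m).
The entire shell is enclosed: Q_enc = -2.75e-5 C.
Since E is radial and uniform over the Gaussian sphere, Φ = E·4πr² = Q_enc/ε₀.
E = |Q_enc|/(4πε₀r²) = (2.75×10^-5)/(4π·8.85×10^-12·(1.37)²) = 1.32×10^5 N/C.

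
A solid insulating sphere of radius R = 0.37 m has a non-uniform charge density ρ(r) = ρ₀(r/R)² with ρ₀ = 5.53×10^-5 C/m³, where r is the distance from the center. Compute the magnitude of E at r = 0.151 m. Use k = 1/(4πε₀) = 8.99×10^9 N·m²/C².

|E| = 3.14e4 N/C

Use a concentric Gaussian sphere at r = 0.151 m (r < R).
Integrate the density: Q_enc = 4π ∫₀^r ρ₀(r'/R)^2 r'² dr' = 4πρ₀ r^5/(5·R²) = 7.97×10^-8 C.
By Gauss's law, ∮E·dA = E·4πr² = Q_enc/ε₀.
E = k|Q_enc|/r² = (8.99×10^9)(7.97×10^-8)/(0.151)² = 3.14×10^4 N/C.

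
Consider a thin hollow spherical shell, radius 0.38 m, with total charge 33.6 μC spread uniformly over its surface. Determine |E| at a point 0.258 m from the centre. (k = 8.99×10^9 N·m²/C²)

Take a concentric spherical Gaussian surface of radius r = 0.258 m (inside the shell, r < 0.38 m).
No charge lies within this surface, so Q_enc = 0 and Gauss's law gives E·4πr² = 0 ⇒ E = 0.

E = 0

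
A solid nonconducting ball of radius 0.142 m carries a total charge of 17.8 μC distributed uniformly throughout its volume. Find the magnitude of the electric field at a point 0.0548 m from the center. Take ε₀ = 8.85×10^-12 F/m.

Use a concentric Gaussian sphere at r = 0.0548 m (r < R).
For a uniform sphere the enclosed fraction is (r/R)³, so Q_enc = (17.8 μC)(0.0548/0.142)³ = 1.023e-6 C.
By Gauss's law, ∮E·dA = E·4πr² = Q_enc/ε₀.
E = |Q_enc|/(4πε₀r²) = (1.023×10^-6)/(4π·8.85×10^-12·(0.0548)²) = 3.06×10^6 N/C.

3.06×10^6 N/C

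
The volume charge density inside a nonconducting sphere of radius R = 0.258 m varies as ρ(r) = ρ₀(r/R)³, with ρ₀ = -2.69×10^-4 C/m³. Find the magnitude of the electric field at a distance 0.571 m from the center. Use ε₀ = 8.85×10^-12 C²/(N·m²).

By spherical symmetry E is radial; choose a Gaussian sphere of radius r = 0.571 m (r > R, all charge enclosed).
Q_enc = 4π ∫₀^R ρ₀(r'/R)^3 r'² dr' = 4πρ₀R³/6 = -9.675×10^-6 C.
Applying ∮E·dA = Q_enc/ε₀ with Φ = E(4πr²):
E = |Q_enc|/(4πε₀r²) = (9.675×10^-6)/(4π·8.85×10^-12·(0.571)²) = 2.67e5 N/C.

|E| ≈ 2.67×10^5 N/C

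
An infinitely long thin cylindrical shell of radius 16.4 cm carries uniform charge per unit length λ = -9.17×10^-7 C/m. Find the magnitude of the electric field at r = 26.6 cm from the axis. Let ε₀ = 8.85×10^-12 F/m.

Choose a coaxial cylinder of radius r = 26.6 cm (arbitrary length L) as the Gaussian surface (r > 16.4 cm).
The full line charge is enclosed: λ_enc = -9.17×10^-7 C/m.
Gauss's law: E·2πrL = λ_enc L/ε₀.
E = |λ_enc|/(2πε₀r) = (9.17e-7)/(2π·8.85×10^-12·0.266) = 6.20×10^4 N/C.

|E| ≈ 6.20e4 N/C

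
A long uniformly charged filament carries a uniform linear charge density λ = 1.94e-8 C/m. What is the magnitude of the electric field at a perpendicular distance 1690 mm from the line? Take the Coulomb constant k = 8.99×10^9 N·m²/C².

Coaxial Gaussian cylinder, radius r = 1690 mm, length L.
Q_enc = λL, so λ_enc = 1.94×10^-8 C/m.
By Gauss's law (flux through the curved wall only), E·2πrL = λ_enc L/ε₀.
E = 2k|λ_enc|/r = 2(8.99×10^9)(1.94×10^-8)/(1.69) = 206 N/C.

|E| ≈ 206 V/m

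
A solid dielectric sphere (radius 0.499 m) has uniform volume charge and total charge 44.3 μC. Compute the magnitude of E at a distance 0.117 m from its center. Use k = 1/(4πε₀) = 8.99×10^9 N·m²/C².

Take a concentric spherical Gaussian surface of radius r = 0.117 m (r < R).
For a uniform sphere the enclosed fraction is (r/R)³, so Q_enc = (44.3 μC)(0.117/0.499)³ = 5.71×10^-7 C.
Since E is radial and uniform over the Gaussian sphere, Φ = E·4πr² = Q_enc/ε₀.
E = k|Q_enc|/r² = (8.99×10^9)(5.71×10^-7)/(0.117)² = 3.75×10^5 N/C.

3.75×10^5 V/m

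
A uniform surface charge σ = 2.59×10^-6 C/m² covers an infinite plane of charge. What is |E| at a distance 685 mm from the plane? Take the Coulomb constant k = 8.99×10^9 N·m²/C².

E ≈ 1.46e5 V/m

By planar symmetry E is perpendicular to the sheet and uniform; use a Gaussian pillbox with flat faces of area A on each side of the sheet.
Only the two end caps contribute flux: Φ = 2EA. With Q_enc = σA, Gauss's law gives E = |σ|/(2ε₀).
E = 2πk|σ| = 2π(8.99×10^9)(2.59e-6) = 1.46e5 N/C.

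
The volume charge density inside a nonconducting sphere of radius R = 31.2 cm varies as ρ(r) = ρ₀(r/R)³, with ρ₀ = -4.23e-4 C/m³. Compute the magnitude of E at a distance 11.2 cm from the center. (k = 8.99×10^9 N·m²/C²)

Symmetry ⇒ E = E(r) r̂. Gaussian sphere of radius r = 11.2 cm (r < R).
Integrate the density: Q_enc = 4π ∫₀^r ρ₀(r'/R)^3 r'² dr' = 4πρ₀ r^6/(6·R³) = -5.758e-8 C.
Since E is radial and uniform over the Gaussian sphere, Φ = E·4πr² = Q_enc/ε₀.
E = k|Q_enc|/r² = (8.99×10^9)(5.758×10^-8)/(0.112)² = 4.13×10^4 N/C.

|E| ≈ 4.13×10^4 V/m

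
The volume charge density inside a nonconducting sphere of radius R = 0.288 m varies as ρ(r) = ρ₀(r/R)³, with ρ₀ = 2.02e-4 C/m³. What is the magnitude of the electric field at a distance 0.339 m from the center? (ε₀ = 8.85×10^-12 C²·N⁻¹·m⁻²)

|E| = 7.91×10^5 N/C

Take a concentric spherical Gaussian surface of radius r = 0.339 m (r > R, all charge enclosed).
Q_enc = 4π ∫₀^R ρ₀(r'/R)^3 r'² dr' = 4πρ₀R³/6 = 1.011e-5 C.
Applying ∮E·dA = Q_enc/ε₀ with Φ = E(4πr²):
E = |Q_enc|/(4πε₀r²) = (1.011e-5)/(4π·8.85×10^-12·(0.339)²) = 7.91×10^5 N/C.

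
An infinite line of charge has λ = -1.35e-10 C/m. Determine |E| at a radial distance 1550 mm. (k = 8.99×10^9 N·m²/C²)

By cylindrical symmetry E is radial; use a coaxial Gaussian cylinder of radius 1550 mm and length L.
Q_enc = λL, so λ_enc = -1.35×10^-10 C/m.
Applying ∮E·dA = Q_enc/ε₀ with the end caps contributing no flux:
E = 2k|λ_enc|/r = 2(8.99×10^9)(1.35e-10)/(1.55) = 1.57 N/C.

|E| = 1.57 N/C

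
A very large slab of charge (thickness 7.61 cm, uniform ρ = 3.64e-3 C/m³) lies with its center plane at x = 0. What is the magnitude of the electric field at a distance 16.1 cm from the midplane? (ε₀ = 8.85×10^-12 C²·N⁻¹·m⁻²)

E = 1.56×10^7 N/C

The point |x| = 16.1 cm lies outside the slab (half-thickness 0.03805 m). A symmetric pillbox spanning the full slab encloses Q_enc = ρ·d·A.
Flux = 2EA ⇒ E = |ρ|d/(2ε₀), independent of distance outside.
E = (3.64×10^-3)(0.0761)/(2·8.85×10^-12) = 1.56×10^7 N/C.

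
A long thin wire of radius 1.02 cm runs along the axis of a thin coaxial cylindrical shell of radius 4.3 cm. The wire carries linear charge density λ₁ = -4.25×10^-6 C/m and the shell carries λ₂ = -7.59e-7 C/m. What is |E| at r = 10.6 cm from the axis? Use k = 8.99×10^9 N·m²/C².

By cylindrical symmetry E is radial; use a coaxial Gaussian cylinder of radius 10.6 cm and length L (r > 4.3 cm, enclosing both).
λ_enc = λ₁ + λ₂ = (-4.25e-6) + (-7.59×10^-7) = -5.009e-6 C/m.
By Gauss's law (flux through the curved wall only), E·2πrL = λ_enc L/ε₀.
E = 2k|λ_enc|/r = 2(8.99×10^9)(5.009e-6)/(0.106) = 8.50×10^5 N/C.

8.50e5 N/C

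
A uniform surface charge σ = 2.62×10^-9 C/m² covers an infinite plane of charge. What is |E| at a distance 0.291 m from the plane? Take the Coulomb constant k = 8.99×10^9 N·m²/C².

Choose a cylindrical pillbox piercing the sheet, end faces (area A) parallel to it.
Only the two end caps contribute flux: Φ = 2EA. With Q_enc = σA, Gauss's law gives E = |σ|/(2ε₀).
E = 2πk|σ| = 2π(8.99×10^9)(2.62×10^-9) = 148 N/C.

|E| ≈ 148 N/C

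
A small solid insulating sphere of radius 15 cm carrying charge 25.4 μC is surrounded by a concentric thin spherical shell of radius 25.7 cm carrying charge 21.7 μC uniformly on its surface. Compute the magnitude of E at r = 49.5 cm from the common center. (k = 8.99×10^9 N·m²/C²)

E = 1.73e6 N/C

Take a concentric spherical Gaussian surface of radius r = 49.5 cm (r > 25.7 cm, enclosing both).
Q_enc = (25.4 μC) + (21.7 μC) = 4.71×10^-5 C.
Applying ∮E·dA = Q_enc/ε₀ with Φ = E(4πr²):
E = k|Q_enc|/r² = (8.99×10^9)(4.71×10^-5)/(0.495)² = 1.73e6 N/C.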